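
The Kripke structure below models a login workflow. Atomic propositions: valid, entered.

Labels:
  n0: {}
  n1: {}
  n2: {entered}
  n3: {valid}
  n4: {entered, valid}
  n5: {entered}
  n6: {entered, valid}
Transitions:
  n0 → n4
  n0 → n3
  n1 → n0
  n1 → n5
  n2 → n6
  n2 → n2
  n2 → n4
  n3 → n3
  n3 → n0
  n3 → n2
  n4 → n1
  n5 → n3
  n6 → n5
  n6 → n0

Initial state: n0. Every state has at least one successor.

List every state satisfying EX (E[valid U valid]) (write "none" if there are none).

{n0, n2, n3, n5}

States satisfying E[valid U valid]: {n3, n4, n6}.
States satisfying EX (E[valid U valid]): {n0, n2, n3, n5}.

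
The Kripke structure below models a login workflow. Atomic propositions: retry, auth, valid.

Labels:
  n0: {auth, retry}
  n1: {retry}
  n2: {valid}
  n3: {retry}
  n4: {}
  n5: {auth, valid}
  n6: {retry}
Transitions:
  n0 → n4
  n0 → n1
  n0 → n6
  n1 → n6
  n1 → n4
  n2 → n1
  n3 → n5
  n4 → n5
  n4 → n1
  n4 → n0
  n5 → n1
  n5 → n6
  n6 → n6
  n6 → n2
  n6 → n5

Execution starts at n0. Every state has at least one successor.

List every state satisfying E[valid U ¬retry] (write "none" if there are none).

States satisfying valid: {n2, n5}.
States satisfying ¬retry: {n2, n4, n5}.
States satisfying E[valid U ¬retry]: {n2, n4, n5}.

{n2, n4, n5}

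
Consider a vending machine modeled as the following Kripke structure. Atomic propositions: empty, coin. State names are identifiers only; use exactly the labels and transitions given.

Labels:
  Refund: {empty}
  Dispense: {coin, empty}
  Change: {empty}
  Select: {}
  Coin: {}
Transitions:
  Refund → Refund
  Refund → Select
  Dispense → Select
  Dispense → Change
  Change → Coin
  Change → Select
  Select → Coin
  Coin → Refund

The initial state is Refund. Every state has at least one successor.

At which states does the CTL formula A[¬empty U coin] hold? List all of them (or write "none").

States satisfying ¬empty: {Select, Coin}.
States satisfying coin: {Dispense}.
States satisfying A[¬empty U coin]: {Dispense}.

{Dispense}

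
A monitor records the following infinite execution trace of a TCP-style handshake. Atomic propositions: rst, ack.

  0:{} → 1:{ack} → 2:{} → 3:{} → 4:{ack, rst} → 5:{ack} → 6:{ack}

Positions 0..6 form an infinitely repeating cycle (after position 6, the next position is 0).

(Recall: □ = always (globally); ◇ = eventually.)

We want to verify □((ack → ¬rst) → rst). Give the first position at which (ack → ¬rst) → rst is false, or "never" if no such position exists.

0

At position 0 the labels are {}, so (ack → ¬rst) → rst is false there. This is the first violation.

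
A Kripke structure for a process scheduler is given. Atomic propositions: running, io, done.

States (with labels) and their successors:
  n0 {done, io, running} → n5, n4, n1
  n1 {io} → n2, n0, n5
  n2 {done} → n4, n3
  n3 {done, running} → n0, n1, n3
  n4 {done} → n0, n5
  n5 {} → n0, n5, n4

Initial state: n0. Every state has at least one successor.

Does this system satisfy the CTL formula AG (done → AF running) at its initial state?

No

States satisfying done → AF running: {n0, n1, n3, n5}.
States satisfying AG (done → AF running): ∅.
n2 is reachable from n0 and violates done → AF running, so AG fails at n0.
n0 ∉ Sat(AG (done → AF running)).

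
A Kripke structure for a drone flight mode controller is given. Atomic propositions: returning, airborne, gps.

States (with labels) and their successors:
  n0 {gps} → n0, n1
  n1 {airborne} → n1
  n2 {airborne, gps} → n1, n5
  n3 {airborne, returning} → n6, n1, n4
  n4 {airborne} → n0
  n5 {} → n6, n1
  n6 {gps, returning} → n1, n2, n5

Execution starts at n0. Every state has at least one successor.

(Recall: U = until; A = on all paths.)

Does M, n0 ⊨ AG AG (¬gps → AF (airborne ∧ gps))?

States satisfying AG (¬gps → AF (airborne ∧ gps)): ∅.
States satisfying AG AG (¬gps → AF (airborne ∧ gps)): ∅.
n0 is reachable from n0 and violates AG (¬gps → AF (airborne ∧ gps)), so AG fails at n0.
n0 ∉ Sat(AG AG (¬gps → AF (airborne ∧ gps))).

Violated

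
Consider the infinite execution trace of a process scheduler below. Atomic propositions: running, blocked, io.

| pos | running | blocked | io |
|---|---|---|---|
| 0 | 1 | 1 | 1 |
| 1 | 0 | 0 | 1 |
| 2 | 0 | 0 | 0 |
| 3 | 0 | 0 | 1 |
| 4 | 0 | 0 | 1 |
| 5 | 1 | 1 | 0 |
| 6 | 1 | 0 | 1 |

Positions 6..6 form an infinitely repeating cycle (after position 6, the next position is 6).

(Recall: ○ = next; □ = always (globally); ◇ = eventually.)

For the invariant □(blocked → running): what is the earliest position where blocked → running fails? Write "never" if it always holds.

blocked → running holds at every position 0..6, and those are all the positions the trace ever visits, so the invariant □(blocked → running) is never violated.

never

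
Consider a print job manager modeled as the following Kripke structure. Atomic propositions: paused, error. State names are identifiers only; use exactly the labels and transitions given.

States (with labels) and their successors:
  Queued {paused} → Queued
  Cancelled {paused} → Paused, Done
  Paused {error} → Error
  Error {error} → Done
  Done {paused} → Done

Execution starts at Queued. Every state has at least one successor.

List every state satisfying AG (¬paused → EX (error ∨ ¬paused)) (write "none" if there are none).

States satisfying ¬paused → EX (error ∨ ¬paused): {Queued, Cancelled, Paused, Done}.
States satisfying AG (¬paused → EX (error ∨ ¬paused)): {Queued, Done}.

{Queued, Done}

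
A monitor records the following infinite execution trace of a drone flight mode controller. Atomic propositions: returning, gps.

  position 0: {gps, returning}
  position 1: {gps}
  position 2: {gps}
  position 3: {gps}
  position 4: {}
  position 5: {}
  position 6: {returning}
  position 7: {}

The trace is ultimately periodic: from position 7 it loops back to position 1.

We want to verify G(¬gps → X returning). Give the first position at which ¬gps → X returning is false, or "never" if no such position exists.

4

Check ¬gps → X returning at each position in order: 0 ✓, 1 ✓, 2 ✓, 3 ✓.
At position 4 the labels are {} and the next position 5 has {}, so ¬gps → X returning is false there. This is the first violation.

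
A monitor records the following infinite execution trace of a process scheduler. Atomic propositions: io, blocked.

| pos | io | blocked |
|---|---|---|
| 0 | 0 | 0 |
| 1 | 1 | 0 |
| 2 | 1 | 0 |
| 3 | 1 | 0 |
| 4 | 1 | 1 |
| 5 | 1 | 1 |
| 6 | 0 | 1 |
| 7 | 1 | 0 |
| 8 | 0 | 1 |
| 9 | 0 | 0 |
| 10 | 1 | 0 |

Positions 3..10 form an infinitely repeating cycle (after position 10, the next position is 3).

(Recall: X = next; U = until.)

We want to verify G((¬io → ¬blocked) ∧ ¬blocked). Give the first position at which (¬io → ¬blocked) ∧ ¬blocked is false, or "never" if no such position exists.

4

Check (¬io → ¬blocked) ∧ ¬blocked at each position in order: 0 ✓, 1 ✓, 2 ✓, 3 ✓.
At position 4 the labels are {blocked, io}, so (¬io → ¬blocked) ∧ ¬blocked is false there. This is the first violation.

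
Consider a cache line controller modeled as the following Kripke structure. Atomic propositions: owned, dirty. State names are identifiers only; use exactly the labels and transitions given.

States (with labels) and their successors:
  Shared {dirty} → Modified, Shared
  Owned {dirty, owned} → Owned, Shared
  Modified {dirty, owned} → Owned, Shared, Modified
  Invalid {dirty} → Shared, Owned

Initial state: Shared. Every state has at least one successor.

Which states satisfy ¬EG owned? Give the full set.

{Shared, Invalid}

States satisfying owned: {Owned, Modified}.
States satisfying EG owned: {Owned, Modified}.
States satisfying ¬EG owned: {Shared, Invalid}.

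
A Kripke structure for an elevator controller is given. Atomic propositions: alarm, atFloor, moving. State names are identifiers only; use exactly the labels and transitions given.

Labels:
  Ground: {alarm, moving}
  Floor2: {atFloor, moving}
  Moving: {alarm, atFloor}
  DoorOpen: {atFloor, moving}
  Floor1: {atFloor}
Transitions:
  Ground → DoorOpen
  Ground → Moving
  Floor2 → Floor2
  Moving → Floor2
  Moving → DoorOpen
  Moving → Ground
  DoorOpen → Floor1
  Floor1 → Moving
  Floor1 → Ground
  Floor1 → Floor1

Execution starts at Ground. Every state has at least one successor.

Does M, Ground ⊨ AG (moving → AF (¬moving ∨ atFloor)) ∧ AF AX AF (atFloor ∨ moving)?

Holds

States satisfying moving → AF (¬moving ∨ atFloor): {Ground, Floor2, Moving, DoorOpen, Floor1}.
States satisfying AG (moving → AF (¬moving ∨ atFloor)): {Ground, Floor2, Moving, DoorOpen, Floor1}.
States satisfying AX AF (atFloor ∨ moving): {Ground, Floor2, Moving, DoorOpen, Floor1}.
States satisfying AF AX AF (atFloor ∨ moving): {Ground, Floor2, Moving, DoorOpen, Floor1}.
States satisfying AG (moving → AF (¬moving ∨ atFloor)) ∧ AF AX AF (atFloor ∨ moving): {Ground, Floor2, Moving, DoorOpen, Floor1}.
Ground ∈ Sat(AG (moving → AF (¬moving ∨ atFloor)) ∧ AF AX AF (atFloor ∨ moving)).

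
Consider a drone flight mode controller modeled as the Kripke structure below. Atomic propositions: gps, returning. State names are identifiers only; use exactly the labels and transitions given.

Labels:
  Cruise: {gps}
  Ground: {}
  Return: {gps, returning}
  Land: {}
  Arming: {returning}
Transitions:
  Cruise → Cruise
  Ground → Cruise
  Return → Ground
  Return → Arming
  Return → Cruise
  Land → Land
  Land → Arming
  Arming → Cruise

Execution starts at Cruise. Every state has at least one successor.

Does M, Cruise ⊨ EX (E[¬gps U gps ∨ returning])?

Satisfied

States satisfying E[¬gps U gps ∨ returning]: {Cruise, Ground, Return, Land, Arming}.
States satisfying EX (E[¬gps U gps ∨ returning]): {Cruise, Ground, Return, Land, Arming}.
Cruise ∈ Sat(EX (E[¬gps U gps ∨ returning])).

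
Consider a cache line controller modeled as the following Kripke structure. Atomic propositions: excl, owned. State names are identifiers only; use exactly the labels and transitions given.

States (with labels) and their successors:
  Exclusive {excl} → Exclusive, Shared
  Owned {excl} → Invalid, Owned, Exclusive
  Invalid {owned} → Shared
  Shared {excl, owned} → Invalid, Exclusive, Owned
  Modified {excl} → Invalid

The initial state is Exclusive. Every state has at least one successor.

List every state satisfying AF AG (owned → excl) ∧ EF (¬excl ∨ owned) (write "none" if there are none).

none

States satisfying AG (owned → excl): ∅.
States satisfying AF AG (owned → excl): ∅.
States satisfying ¬excl ∨ owned: {Invalid, Shared}.
States satisfying EF (¬excl ∨ owned): {Exclusive, Owned, Invalid, Shared, Modified}.
States satisfying AF AG (owned → excl) ∧ EF (¬excl ∨ owned): ∅.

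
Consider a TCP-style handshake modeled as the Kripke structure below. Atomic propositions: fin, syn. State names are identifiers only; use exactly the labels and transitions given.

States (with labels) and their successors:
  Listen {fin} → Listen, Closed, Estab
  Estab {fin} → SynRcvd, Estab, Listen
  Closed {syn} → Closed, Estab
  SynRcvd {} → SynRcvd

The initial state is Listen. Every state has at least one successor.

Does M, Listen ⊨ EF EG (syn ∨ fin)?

Satisfied

States satisfying EG (syn ∨ fin): {Listen, Estab, Closed}.
States satisfying EF EG (syn ∨ fin): {Listen, Estab, Closed}.
Some path from Listen reaches a state where EG (syn ∨ fin) holds.
Listen ∈ Sat(EF EG (syn ∨ fin)).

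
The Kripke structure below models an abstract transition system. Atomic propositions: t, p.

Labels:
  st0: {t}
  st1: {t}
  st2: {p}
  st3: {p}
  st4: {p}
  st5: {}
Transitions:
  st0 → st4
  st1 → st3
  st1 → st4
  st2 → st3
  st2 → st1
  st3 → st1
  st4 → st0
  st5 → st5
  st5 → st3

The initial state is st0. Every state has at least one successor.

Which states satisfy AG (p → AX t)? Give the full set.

States satisfying p → AX t: {st0, st1, st3, st4, st5}.
States satisfying AG (p → AX t): {st0, st1, st3, st4, st5}.

{st0, st1, st3, st4, st5}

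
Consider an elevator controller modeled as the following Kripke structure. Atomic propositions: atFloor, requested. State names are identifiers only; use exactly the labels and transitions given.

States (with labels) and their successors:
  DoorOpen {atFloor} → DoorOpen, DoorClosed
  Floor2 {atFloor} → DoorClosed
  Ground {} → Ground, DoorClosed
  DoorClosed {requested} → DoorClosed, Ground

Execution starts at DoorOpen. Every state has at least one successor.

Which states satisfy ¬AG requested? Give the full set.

States satisfying requested: {DoorClosed}.
States satisfying AG requested: ∅.
States satisfying ¬AG requested: {DoorOpen, Floor2, Ground, DoorClosed}.

{DoorOpen, Floor2, Ground, DoorClosed}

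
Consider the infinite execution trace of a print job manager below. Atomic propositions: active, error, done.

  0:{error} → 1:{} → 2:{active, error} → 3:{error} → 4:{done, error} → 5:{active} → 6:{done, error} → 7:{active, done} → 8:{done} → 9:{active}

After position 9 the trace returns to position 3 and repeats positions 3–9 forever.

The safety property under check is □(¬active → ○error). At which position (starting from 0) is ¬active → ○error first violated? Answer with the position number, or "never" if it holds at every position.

At position 0 the labels are {error} and the next position 1 has {}, so ¬active → ○error is false there. This is the first violation.

0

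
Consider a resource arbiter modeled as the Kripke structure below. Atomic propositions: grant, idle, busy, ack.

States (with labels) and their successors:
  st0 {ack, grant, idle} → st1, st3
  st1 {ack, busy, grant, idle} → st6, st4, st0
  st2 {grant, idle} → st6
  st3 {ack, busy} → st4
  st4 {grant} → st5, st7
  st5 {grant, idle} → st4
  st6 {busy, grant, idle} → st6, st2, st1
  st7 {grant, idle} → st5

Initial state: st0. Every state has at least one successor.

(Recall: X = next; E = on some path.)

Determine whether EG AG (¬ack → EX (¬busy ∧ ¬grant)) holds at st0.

States satisfying AG (¬ack → EX (¬busy ∧ ¬grant)): ∅.
States satisfying EG AG (¬ack → EX (¬busy ∧ ¬grant)): ∅.
No suitable path/successor from st0 witnesses the formula.
st0 ∉ Sat(EG AG (¬ack → EX (¬busy ∧ ¬grant))).

Does not hold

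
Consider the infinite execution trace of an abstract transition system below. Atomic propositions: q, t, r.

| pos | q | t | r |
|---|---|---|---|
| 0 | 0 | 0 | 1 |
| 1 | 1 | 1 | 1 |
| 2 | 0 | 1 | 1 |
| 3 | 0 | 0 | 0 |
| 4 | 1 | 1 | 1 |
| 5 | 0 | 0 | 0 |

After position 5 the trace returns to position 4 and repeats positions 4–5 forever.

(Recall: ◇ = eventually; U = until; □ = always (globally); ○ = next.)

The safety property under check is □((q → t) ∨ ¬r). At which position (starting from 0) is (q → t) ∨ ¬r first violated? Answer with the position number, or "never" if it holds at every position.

never

(q → t) ∨ ¬r holds at every position 0..5, and those are all the positions the trace ever visits, so the invariant □((q → t) ∨ ¬r) is never violated.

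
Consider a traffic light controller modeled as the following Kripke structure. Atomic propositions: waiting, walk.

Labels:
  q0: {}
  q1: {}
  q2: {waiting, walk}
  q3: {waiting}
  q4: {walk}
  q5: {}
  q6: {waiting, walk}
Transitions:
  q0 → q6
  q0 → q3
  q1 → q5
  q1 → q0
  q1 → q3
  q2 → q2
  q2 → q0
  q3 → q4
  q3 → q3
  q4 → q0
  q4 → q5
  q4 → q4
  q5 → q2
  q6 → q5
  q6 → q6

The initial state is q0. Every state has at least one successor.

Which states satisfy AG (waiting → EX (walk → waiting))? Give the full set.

States satisfying waiting → EX (walk → waiting): {q0, q1, q2, q3, q4, q5, q6}.
States satisfying AG (waiting → EX (walk → waiting)): {q0, q1, q2, q3, q4, q5, q6}.

{q0, q1, q2, q3, q4, q5, q6}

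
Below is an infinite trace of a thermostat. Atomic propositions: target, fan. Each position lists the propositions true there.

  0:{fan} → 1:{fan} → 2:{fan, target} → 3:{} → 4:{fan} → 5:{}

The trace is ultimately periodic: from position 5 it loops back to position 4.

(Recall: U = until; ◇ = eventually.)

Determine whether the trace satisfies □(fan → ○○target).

Violated

fan → ○○target must hold at every position from 0 onward. It fails at position 1, so □(fan → ○○target) is false.
Positions where fan holds: 0, 1, 2, 4.
Check ○○target at each: 0→ok, 1→fails, 2→fails, 4→fails.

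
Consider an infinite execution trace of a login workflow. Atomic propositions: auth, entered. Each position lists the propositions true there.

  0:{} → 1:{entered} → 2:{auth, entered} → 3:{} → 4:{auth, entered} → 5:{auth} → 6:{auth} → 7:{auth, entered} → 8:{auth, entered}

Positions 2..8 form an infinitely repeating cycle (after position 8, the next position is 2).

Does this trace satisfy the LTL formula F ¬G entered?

¬G entered holds at position 0, which is reachable from 0, so F ¬G entered holds.

Yes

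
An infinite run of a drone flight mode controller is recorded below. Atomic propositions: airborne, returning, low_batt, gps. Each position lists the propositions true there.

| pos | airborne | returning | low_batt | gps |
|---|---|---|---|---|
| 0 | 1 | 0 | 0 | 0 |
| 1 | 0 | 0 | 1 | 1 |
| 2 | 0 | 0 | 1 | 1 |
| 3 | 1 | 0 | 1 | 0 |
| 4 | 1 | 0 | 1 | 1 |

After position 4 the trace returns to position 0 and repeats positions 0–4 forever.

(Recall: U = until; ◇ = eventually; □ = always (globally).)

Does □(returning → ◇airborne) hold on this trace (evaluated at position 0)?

Satisfied

returning → ◇airborne holds at every position 0..4, and those are all positions ever visited, so □(returning → ◇airborne) holds.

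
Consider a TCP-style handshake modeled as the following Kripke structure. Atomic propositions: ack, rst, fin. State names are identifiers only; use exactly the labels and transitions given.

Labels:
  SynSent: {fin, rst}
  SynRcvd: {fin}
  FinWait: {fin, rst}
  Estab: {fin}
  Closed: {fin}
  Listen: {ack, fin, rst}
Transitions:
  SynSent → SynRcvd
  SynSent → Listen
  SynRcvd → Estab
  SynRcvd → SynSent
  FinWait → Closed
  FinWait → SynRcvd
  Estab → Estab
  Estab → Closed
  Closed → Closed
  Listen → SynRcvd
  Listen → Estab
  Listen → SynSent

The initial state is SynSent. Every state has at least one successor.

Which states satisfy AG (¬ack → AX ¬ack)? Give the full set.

{Estab, Closed}

States satisfying ¬ack → AX ¬ack: {SynRcvd, FinWait, Estab, Closed, Listen}.
States satisfying AG (¬ack → AX ¬ack): {Estab, Closed}.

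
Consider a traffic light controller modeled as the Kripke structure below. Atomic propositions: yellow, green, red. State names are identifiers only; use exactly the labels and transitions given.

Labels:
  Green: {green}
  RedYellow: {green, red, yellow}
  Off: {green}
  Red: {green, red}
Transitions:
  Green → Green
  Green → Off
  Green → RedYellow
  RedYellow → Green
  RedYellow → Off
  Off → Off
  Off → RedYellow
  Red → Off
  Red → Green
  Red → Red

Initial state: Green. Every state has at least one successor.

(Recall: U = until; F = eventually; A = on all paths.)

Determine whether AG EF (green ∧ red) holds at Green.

States satisfying EF (green ∧ red): {Green, RedYellow, Off, Red}.
States satisfying AG EF (green ∧ red): {Green, RedYellow, Off, Red}.
Every state reachable from Green satisfies EF (green ∧ red).
Green ∈ Sat(AG EF (green ∧ red)).

Satisfied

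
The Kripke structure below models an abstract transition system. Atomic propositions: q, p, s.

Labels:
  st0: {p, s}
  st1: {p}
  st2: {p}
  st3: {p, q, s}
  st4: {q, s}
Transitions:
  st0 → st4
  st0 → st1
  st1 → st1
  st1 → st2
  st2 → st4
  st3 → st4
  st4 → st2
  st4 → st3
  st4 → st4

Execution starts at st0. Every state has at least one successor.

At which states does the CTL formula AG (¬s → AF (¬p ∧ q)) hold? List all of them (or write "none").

{st2, st3, st4}

States satisfying ¬s → AF (¬p ∧ q): {st0, st2, st3, st4}.
States satisfying AG (¬s → AF (¬p ∧ q)): {st2, st3, st4}.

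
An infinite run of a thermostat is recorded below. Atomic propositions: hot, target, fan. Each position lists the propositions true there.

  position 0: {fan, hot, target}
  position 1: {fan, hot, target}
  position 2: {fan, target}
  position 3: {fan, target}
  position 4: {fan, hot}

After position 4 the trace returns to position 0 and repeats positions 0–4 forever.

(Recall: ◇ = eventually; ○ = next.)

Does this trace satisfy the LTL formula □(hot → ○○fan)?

hot → ○○fan holds at every position 0..4, and those are all positions ever visited, so □(hot → ○○fan) holds.
Positions where hot holds: 0, 1, 4.
Check ○○fan at each: 0→ok, 1→ok, 4→ok.

Holds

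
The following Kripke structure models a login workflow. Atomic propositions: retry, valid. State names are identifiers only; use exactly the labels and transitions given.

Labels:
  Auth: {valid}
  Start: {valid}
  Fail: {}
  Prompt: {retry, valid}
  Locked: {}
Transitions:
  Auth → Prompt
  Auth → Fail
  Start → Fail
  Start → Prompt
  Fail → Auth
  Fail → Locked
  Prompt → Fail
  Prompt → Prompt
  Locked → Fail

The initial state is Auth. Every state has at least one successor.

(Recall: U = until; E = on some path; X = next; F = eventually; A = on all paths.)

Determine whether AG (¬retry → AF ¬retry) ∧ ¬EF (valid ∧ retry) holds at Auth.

States satisfying ¬retry → AF ¬retry: {Auth, Start, Fail, Prompt, Locked}.
States satisfying AG (¬retry → AF ¬retry): {Auth, Start, Fail, Prompt, Locked}.
States satisfying valid ∧ retry: {Prompt}.
States satisfying EF (valid ∧ retry): {Auth, Start, Fail, Prompt, Locked}.
States satisfying ¬EF (valid ∧ retry): ∅.
States satisfying AG (¬retry → AF ¬retry) ∧ ¬EF (valid ∧ retry): ∅.
Auth ∉ Sat(AG (¬retry → AF ¬retry) ∧ ¬EF (valid ∧ retry)).

Violated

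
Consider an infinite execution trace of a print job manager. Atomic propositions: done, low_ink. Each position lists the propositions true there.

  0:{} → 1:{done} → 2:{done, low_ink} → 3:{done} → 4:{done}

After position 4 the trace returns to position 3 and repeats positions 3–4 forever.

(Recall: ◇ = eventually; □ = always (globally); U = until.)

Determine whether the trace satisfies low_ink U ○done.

Walking from position 0: ○done first holds at position 0, and low_ink holds at every earlier position along the way, so low_ink U ○done holds.

Yes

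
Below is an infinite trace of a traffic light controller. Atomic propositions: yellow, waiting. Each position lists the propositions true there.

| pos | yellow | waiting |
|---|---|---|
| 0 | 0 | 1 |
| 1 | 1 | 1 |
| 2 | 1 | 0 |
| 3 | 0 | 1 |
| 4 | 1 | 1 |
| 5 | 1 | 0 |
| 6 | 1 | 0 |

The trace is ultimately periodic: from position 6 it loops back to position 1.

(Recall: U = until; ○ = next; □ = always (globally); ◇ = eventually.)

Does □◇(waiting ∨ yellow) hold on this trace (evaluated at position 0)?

Satisfied

◇(waiting ∨ yellow) holds at every position 0..6, and those are all positions ever visited, so □◇(waiting ∨ yellow) holds.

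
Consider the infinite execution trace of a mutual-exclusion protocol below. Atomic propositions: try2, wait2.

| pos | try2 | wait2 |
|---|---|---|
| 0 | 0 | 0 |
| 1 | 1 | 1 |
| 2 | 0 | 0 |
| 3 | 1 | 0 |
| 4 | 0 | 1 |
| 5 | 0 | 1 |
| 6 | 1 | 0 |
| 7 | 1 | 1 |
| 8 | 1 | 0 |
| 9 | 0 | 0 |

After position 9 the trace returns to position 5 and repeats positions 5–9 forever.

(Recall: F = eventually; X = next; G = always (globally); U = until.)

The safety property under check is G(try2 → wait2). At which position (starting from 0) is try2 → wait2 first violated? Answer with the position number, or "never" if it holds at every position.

Check try2 → wait2 at each position in order: 0 ✓, 1 ✓, 2 ✓.
At position 3 the labels are {try2}, so try2 → wait2 is false there. This is the first violation.

3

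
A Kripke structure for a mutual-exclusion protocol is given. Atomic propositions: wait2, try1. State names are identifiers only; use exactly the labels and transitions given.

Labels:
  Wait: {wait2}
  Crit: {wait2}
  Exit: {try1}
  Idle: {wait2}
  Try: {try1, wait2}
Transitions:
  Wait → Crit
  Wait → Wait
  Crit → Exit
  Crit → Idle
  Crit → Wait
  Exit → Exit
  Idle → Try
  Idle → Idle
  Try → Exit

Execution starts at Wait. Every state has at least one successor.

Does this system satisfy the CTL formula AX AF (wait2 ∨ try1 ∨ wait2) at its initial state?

States satisfying AF (wait2 ∨ try1 ∨ wait2): {Wait, Crit, Exit, Idle, Try}.
States satisfying AX AF (wait2 ∨ try1 ∨ wait2): {Wait, Crit, Exit, Idle, Try}.
Wait ∈ Sat(AX AF (wait2 ∨ try1 ∨ wait2)).

Holds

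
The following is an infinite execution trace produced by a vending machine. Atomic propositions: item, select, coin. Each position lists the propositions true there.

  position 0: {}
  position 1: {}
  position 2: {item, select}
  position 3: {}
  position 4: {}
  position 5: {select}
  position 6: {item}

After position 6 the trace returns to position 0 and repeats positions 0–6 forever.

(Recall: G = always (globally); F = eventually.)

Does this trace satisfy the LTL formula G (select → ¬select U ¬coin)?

select → ¬select U ¬coin holds at every position 0..6, and those are all positions ever visited, so G (select → ¬select U ¬coin) holds.
Positions where select holds: 2, 5.
Check ¬select U ¬coin at each: 2→ok, 5→ok.

Holds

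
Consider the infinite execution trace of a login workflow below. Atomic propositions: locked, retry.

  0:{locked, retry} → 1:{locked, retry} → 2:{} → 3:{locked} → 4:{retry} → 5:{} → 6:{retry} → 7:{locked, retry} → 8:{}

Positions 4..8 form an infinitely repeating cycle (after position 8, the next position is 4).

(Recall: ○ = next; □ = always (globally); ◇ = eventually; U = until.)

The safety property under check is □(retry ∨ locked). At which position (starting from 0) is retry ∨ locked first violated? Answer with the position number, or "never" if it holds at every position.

2

Check retry ∨ locked at each position in order: 0 ✓, 1 ✓.
At position 2 the labels are {}, so retry ∨ locked is false there. This is the first violation.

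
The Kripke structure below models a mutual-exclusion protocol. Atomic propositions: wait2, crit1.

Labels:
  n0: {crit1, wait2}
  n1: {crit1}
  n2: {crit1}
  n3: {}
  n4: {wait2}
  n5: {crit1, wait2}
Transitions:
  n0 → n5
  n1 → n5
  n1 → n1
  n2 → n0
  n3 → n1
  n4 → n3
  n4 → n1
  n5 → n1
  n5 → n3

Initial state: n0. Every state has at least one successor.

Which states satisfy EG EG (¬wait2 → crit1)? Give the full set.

States satisfying EG (¬wait2 → crit1): {n0, n1, n2, n4, n5}.
States satisfying EG EG (¬wait2 → crit1): {n0, n1, n2, n4, n5}.

{n0, n1, n2, n4, n5}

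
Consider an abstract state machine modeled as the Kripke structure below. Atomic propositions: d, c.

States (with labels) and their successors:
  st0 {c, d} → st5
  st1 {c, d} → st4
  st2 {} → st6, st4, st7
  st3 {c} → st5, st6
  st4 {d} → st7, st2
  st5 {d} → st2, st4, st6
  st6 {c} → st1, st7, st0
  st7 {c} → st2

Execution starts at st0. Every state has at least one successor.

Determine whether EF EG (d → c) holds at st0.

States satisfying EG (d → c): {st2, st3, st6, st7}.
States satisfying EF EG (d → c): {st0, st1, st2, st3, st4, st5, st6, st7}.
Some path from st0 reaches a state where EG (d → c) holds.
st0 ∈ Sat(EF EG (d → c)).

Yes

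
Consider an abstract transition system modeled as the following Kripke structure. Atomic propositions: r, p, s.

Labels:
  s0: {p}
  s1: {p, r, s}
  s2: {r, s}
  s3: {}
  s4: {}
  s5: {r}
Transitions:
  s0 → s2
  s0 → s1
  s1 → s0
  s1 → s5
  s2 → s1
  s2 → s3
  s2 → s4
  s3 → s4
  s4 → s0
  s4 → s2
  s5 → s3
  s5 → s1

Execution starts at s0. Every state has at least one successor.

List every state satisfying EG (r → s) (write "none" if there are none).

States satisfying r → s: {s0, s1, s2, s3, s4}.
States satisfying EG (r → s): {s0, s1, s2, s3, s4}.

{s0, s1, s2, s3, s4}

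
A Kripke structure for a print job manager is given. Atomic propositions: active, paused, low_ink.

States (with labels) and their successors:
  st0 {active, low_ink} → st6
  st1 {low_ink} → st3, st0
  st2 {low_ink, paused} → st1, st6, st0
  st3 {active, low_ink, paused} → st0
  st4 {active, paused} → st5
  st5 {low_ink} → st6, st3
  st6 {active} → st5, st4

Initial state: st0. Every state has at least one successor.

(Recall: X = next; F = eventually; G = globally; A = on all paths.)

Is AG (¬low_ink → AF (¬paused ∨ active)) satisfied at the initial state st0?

States satisfying ¬low_ink → AF (¬paused ∨ active): {st0, st1, st2, st3, st4, st5, st6}.
States satisfying AG (¬low_ink → AF (¬paused ∨ active)): {st0, st1, st2, st3, st4, st5, st6}.
Every state reachable from st0 satisfies ¬low_ink → AF (¬paused ∨ active).
st0 ∈ Sat(AG (¬low_ink → AF (¬paused ∨ active))).

Yes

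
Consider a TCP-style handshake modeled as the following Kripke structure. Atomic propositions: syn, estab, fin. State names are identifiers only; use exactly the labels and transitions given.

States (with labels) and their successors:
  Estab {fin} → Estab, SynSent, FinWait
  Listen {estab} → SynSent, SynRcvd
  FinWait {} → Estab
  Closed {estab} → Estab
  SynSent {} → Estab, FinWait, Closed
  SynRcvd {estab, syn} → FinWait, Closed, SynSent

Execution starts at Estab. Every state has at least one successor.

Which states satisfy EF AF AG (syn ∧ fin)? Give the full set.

States satisfying AF AG (syn ∧ fin): ∅.
States satisfying EF AF AG (syn ∧ fin): ∅.

none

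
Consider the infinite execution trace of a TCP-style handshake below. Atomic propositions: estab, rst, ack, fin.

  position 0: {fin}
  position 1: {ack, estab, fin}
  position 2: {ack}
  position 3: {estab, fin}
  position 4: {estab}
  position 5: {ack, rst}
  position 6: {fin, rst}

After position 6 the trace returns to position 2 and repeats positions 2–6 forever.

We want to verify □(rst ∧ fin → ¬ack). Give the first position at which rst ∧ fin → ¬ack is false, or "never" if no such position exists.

rst ∧ fin → ¬ack holds at every position 0..6, and those are all the positions the trace ever visits, so the invariant □(rst ∧ fin → ¬ack) is never violated.

never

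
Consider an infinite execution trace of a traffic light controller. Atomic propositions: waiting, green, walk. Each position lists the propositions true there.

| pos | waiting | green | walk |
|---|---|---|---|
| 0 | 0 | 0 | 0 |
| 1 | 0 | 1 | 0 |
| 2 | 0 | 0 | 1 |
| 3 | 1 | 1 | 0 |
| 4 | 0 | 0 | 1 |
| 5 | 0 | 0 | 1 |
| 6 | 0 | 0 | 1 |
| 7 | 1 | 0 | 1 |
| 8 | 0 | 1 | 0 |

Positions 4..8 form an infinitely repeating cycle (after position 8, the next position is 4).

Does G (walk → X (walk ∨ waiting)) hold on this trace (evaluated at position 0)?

No

walk → X (walk ∨ waiting) must hold at every position from 0 onward. It fails at position 7, so G (walk → X (walk ∨ waiting)) is false.
Positions where walk holds: 2, 4, 5, 6, 7.
Check X (walk ∨ waiting) at each: 2→ok, 4→ok, 5→ok, 6→ok, 7→fails.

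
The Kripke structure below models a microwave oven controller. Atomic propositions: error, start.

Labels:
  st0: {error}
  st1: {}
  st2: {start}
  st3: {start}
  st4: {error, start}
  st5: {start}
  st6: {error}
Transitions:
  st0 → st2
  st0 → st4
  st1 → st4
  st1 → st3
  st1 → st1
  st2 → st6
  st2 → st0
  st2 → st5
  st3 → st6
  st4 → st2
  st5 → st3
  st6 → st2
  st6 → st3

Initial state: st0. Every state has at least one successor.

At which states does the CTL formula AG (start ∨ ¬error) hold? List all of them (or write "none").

States satisfying start ∨ ¬error: {st1, st2, st3, st4, st5}.
States satisfying AG (start ∨ ¬error): ∅.

none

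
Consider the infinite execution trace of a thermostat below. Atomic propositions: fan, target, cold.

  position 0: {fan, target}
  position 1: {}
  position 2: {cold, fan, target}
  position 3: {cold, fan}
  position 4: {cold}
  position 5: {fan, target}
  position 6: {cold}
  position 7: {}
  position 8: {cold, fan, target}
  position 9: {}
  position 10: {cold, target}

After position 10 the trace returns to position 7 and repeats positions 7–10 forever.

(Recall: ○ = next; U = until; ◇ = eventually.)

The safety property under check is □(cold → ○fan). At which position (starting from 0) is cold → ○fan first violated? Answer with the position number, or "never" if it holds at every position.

Check cold → ○fan at each position in order: 0 ✓, 1 ✓, 2 ✓.
At position 3 the labels are {cold, fan} and the next position 4 has {cold}, so cold → ○fan is false there. This is the first violation.

3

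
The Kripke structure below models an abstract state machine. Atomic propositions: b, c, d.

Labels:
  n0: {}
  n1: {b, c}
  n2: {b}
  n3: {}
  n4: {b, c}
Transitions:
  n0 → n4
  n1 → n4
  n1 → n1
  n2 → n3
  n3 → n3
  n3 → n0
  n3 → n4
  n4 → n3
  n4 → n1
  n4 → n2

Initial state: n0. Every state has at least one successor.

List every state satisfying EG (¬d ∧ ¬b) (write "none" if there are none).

{n3}

States satisfying ¬d ∧ ¬b: {n0, n3}.
States satisfying EG (¬d ∧ ¬b): {n3}.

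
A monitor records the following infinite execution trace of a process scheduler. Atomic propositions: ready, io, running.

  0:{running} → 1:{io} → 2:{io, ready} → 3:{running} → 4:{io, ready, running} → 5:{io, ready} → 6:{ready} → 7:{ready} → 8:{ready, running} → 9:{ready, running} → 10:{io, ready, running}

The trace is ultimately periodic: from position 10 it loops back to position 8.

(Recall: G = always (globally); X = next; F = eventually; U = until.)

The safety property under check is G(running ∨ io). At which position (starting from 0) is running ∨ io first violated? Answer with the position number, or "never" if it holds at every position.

6

Check running ∨ io at each position in order: 0 ✓, 1 ✓, 2 ✓, 3 ✓, 4 ✓, 5 ✓.
At position 6 the labels are {ready}, so running ∨ io is false there. This is the first violation.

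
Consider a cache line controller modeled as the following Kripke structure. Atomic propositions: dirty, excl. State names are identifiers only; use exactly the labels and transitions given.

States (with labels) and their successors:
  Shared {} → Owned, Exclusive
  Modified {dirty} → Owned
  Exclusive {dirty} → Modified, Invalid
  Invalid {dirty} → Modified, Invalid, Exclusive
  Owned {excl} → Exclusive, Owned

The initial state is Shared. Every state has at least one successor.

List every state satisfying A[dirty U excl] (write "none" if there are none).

States satisfying dirty: {Modified, Exclusive, Invalid}.
States satisfying excl: {Owned}.
States satisfying A[dirty U excl]: {Modified, Owned}.

{Modified, Owned}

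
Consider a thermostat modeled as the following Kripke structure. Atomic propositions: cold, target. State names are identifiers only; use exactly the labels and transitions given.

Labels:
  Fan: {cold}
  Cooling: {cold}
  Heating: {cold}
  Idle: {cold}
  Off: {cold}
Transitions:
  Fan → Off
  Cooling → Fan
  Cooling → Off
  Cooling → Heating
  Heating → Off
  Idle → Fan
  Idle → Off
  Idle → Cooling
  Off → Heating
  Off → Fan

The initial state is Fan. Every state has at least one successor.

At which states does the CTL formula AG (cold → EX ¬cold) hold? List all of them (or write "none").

none

States satisfying cold → EX ¬cold: ∅.
States satisfying AG (cold → EX ¬cold): ∅.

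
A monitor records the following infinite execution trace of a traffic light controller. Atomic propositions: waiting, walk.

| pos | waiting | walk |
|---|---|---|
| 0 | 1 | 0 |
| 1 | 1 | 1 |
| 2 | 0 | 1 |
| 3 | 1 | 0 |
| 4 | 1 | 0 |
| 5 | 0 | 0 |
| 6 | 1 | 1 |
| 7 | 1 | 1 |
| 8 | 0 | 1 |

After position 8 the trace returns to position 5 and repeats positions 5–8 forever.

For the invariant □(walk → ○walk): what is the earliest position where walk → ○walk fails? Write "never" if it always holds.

Check walk → ○walk at each position in order: 0 ✓, 1 ✓.
At position 2 the labels are {walk} and the next position 3 has {waiting}, so walk → ○walk is false there. This is the first violation.

2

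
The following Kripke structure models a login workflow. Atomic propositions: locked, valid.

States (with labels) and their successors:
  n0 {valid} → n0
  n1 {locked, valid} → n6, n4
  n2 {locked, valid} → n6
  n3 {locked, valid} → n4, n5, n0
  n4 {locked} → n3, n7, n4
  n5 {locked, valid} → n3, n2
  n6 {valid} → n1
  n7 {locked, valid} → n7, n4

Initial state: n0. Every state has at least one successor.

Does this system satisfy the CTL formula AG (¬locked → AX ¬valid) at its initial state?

States satisfying ¬locked → AX ¬valid: {n1, n2, n3, n4, n5, n7}.
States satisfying AG (¬locked → AX ¬valid): ∅.
n0 is reachable from n0 and violates ¬locked → AX ¬valid, so AG fails at n0.
n0 ∉ Sat(AG (¬locked → AX ¬valid)).

No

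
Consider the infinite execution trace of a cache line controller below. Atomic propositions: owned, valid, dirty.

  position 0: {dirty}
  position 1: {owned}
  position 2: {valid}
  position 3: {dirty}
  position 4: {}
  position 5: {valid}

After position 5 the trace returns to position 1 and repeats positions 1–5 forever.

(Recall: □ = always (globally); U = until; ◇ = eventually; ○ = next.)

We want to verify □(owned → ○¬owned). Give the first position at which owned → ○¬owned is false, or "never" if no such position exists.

never

owned → ○¬owned holds at every position 0..5, and those are all the positions the trace ever visits, so the invariant □(owned → ○¬owned) is never violated.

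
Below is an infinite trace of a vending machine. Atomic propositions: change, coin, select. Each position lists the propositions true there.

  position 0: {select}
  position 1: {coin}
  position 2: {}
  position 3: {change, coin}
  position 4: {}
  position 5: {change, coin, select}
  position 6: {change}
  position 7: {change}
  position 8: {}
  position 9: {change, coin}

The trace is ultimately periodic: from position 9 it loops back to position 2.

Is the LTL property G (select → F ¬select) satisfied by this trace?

select → F ¬select holds at every position 0..9, and those are all positions ever visited, so G (select → F ¬select) holds.
Positions where select holds: 0, 5.
Check F ¬select at each: 0→ok, 5→ok.

Satisfied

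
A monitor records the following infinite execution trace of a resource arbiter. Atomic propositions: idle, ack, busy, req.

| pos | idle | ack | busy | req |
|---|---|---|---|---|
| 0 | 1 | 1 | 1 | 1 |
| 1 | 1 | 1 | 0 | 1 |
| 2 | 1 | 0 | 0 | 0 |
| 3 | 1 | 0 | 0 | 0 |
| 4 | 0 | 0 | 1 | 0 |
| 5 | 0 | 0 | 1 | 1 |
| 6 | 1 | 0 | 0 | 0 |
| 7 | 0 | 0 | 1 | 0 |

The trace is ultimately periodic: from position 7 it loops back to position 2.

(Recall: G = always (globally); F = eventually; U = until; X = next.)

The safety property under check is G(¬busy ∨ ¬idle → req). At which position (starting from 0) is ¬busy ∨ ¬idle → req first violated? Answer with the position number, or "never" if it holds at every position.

2

Check ¬busy ∨ ¬idle → req at each position in order: 0 ✓, 1 ✓.
At position 2 the labels are {idle}, so ¬busy ∨ ¬idle → req is false there. This is the first violation.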